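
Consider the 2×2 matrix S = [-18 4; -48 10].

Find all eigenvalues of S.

-6, -2

det(S - lambda·I) = (-18 - lambda)(10 - lambda) - (4)·(-48) = lambda^2 + 8·lambda + 12.
This factors as (lambda + 6)·(lambda + 2) = 0.
Eigenvalues: -6, -2.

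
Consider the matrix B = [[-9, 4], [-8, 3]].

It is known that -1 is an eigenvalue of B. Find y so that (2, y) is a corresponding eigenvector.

We need (B + 1I)v = 0.
B + 1I = [[-8, 4], [-8, 4]].
Row 1: (-8)·2 + (4)·y = 0
Row 2: (-8)·2 + (4)·y = 0
Solving gives y = 4.
Check: B·(2, 4) = (-2, -4) = -1·(2, 4).

4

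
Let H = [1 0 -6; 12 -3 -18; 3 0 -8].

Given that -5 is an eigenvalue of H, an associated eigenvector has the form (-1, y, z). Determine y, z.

We need (H + 5I)v = 0.
H + 5I = [[6, 0, -6], [12, 2, -18], [3, 0, -3]].
Row 1: (6)·-1 + (0)·y + (-6)·z = 0
Row 2: (12)·-1 + (2)·y + (-18)·z = 0
Row 3: (3)·-1 + (0)·y + (-3)·z = 0
Solving gives y = -3, z = -1.
Check: H·(-1, -3, -1) = (5, 15, 5) = -5·(-1, -3, -1).

-3, -1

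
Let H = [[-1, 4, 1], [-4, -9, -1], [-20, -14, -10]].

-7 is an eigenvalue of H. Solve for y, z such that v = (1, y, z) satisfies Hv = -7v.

We need (H + 7I)v = 0.
H + 7I = [[6, 4, 1], [-4, -2, -1], [-20, -14, -3]].
Row 1: (6)·1 + (4)·y + (1)·z = 0
Row 2: (-4)·1 + (-2)·y + (-1)·z = 0
Row 3: (-20)·1 + (-14)·y + (-3)·z = 0
Solving gives y = -1, z = -2.
Check: H·(1, -1, -2) = (-7, 7, 14) = -7·(1, -1, -2).

-1, -2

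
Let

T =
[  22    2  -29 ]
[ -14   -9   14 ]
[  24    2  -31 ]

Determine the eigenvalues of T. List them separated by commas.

Set up det(λI - T) = 0.
Expanding along the first row, p(λ) = λ^3 + 18λ^2 + 95λ + 126.
Since p(-9) = 0, λ = -9 is a root.
Factor out (λ + 9): p(λ) = (λ + 9)·(λ^2 + 9λ + 14).
The quadratic factors as (λ + 7)·(λ + 2).
Eigenvalues: -9, -7, -2.

-9, -7, -2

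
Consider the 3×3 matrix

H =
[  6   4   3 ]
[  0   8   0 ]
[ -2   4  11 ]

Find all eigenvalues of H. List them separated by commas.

Set up det(rI - H) = 0.
Expanding along the first row, p(r) = r^3 - 25r^2 + 208r - 576.
Rational-root test: r = 8 gives p(8) = 0.
Dividing by (r - 8) leaves r^2 - 17r + 72.
The quadratic factors as (r - 8)·(r - 9).
Eigenvalues: 8, 8, 9.

8, 8, 9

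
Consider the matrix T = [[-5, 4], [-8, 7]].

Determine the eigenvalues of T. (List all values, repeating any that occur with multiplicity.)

det(T - tI) = (-5 - t)(7 - t) - (4)·(-8) = t^2 - 2t - 3.
This factors as (t + 1)·(t - 3) = 0.
Eigenvalues: -1, 3.

-1, 3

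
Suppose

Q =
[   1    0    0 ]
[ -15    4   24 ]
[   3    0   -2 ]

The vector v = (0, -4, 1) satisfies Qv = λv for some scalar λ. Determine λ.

Compute Qv: Q·(0, -4, 1) = (0, 8, -2).
Since Qv = λv, compare component 2: 8 = λ·-4, so λ = -2.

-2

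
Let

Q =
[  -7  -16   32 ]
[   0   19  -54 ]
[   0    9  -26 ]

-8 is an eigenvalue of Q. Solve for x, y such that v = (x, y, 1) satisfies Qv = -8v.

We need (Q + 8I)v = 0.
Q + 8I = [[1, -16, 32], [0, 27, -54], [0, 9, -18]].
Row 1: (1)·x + (-16)·y + (32)·1 = 0
Row 2: (0)·x + (27)·y + (-54)·1 = 0
Row 3: (0)·x + (9)·y + (-18)·1 = 0
Solving gives x = 0, y = 2.
Check: Q·(0, 2, 1) = (0, -16, -8) = -8·(0, 2, 1).

0, 2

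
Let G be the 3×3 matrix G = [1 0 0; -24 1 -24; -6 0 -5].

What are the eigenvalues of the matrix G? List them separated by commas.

-5, 1, 1

Set up det(sI - G) = 0.
Expanding the 3×3 determinant: p(s) = s^3 + 3s^2 - 9s + 5.
Try s = 1: p(1) = 0, so 1 is a root.
Factor out (s - 1): p(s) = (s - 1)·(s^2 + 4s - 5).
The quadratic factors as (s + 5)·(s - 1).
Eigenvalues: -5, 1, 1.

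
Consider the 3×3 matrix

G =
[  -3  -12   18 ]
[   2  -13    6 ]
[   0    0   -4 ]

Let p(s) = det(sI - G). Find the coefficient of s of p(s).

p(s) = s^3 + 20s^2 + 127s + 252.
The coefficient of s is 127.

127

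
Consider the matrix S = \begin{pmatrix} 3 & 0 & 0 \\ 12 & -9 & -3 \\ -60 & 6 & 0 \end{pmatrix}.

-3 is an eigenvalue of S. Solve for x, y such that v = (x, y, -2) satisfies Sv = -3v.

We need (S + 3I)v = 0.
S + 3I = [[6, 0, 0], [12, -6, -3], [-60, 6, 3]].
Row 1: (6)·x + (0)·y + (0)·-2 = 0
Row 2: (12)·x + (-6)·y + (-3)·-2 = 0
Row 3: (-60)·x + (6)·y + (3)·-2 = 0
Solving gives x = 0, y = 1.
Check: S·(0, 1, -2) = (0, -3, 6) = -3·(0, 1, -2).

0, 1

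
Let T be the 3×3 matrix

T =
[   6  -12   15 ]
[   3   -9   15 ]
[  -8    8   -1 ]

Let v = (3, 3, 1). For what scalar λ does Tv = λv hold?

-1

Compute Tv: T·(3, 3, 1) = (-3, -3, -1).
Since Tv = λv, compare component 1: -3 = λ·3, so λ = -1.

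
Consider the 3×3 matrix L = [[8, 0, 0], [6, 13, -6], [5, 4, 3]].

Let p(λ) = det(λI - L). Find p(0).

p(0) = det(0·I − L) = det(−L) = (−1)^3·det(L).
det(L) = 504, so p(0) = -504.

-504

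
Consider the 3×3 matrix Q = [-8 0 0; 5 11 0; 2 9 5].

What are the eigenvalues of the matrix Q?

-8, 5, 11

Q is lower triangular, so its eigenvalues are the diagonal entries.
Diagonal: -8, 11, 5.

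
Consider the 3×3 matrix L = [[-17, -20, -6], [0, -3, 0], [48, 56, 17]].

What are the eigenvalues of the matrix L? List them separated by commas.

Set up det(λI - L) = 0.
Expanding along the first row, p(λ) = λ^3 + 3λ^2 - λ - 3.
Try λ = 1: p(1) = 0, so 1 is a root.
Dividing by (λ - 1) leaves λ^2 + 4λ + 3.
The quadratic factors as (λ + 3)·(λ + 1).
Eigenvalues: -3, -1, 1.

-3, -1, 1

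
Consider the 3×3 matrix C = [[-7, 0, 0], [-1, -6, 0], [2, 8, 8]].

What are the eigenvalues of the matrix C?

-7, -6, 8

C is lower triangular, so its eigenvalues are the diagonal entries.
Diagonal: -7, -6, 8.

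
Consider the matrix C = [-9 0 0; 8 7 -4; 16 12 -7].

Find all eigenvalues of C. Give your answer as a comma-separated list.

Compute the characteristic polynomial p(λ) = det(λI - C).
Cofactor expansion gives p(λ) = λ^3 + 9λ^2 - λ - 9.
Try λ = -1: p(-1) = 0, so -1 is a root.
Dividing by (λ + 1) leaves λ^2 + 8λ - 9.
The quadratic factors as (λ + 9)·(λ - 1).
Eigenvalues: -9, -1, 1.

-9, -1, 1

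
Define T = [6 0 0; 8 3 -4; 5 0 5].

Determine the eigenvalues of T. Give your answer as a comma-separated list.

3, 5, 6

Compute the characteristic polynomial p(t) = det(tI - T).
Expanding along the first row, p(t) = t^3 - 14t^2 + 63t - 90.
Since p(6) = 0, t = 6 is a root.
Dividing by (t - 6) leaves t^2 - 8t + 15.
The quadratic factors as (t - 3)·(t - 5).
Eigenvalues: 3, 5, 6.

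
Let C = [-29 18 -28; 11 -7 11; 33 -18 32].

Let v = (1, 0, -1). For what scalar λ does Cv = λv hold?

Compute Cv: C·(1, 0, -1) = (-1, 0, 1).
Since Cv = λv, compare component 1: -1 = λ·1, so λ = -1.

-1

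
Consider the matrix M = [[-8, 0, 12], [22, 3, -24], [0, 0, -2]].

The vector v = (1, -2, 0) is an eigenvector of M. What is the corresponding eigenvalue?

Compute Mv: M·(1, -2, 0) = (-8, 16, 0).
Since Mv = λv, compare component 1: -8 = λ·1, so λ = -8.

-8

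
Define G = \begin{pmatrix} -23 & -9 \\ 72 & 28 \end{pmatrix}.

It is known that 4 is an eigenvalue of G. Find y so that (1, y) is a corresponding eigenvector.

-3

We need (G - 4I)v = 0.
G - 4I = [[-27, -9], [72, 24]].
Row 1: (-27)·1 + (-9)·y = 0
Row 2: (72)·1 + (24)·y = 0
Solving gives y = -3.
Check: G·(1, -3) = (4, -12) = 4·(1, -3).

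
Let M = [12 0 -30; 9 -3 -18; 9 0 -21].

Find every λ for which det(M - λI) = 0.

-6, -3, -3

Set up det(sI - M) = 0.
Expanding along the first row, p(s) = s^3 + 12s^2 + 45s + 54.
Since p(-3) = 0, s = -3 is a root.
Factor out (s + 3): p(s) = (s + 3)·(s^2 + 9s + 18).
The quadratic factors as (s + 6)·(s + 3).
Eigenvalues: -6, -3, -3.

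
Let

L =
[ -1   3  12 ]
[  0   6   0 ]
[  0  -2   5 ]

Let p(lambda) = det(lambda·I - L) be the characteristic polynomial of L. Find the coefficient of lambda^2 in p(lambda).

-10

The coefficient of lambda^2 of det(lambda·I - L) is −trace(L).
trace(L) = (-1) + (6) + (5) = 10, so the coefficient is -10.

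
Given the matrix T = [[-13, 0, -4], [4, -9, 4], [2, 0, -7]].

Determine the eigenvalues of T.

-11, -9, -9

The characteristic polynomial is p(μ) = det(μI - T).
Cofactor expansion gives p(μ) = μ^3 + 29μ^2 + 279μ + 891.
Since p(-9) = 0, μ = -9 is a root.
Dividing by (μ + 9) leaves μ^2 + 20μ + 99.
The quadratic factors as (μ + 11)·(μ + 9).
Eigenvalues: -11, -9, -9.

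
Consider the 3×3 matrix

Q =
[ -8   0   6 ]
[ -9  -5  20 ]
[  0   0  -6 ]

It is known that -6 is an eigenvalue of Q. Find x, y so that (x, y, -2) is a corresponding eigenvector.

-6, -14

We need (Q + 6I)v = 0.
Q + 6I = [[-2, 0, 6], [-9, 1, 20], [0, 0, 0]].
Row 1: (-2)·x + (0)·y + (6)·-2 = 0
Row 2: (-9)·x + (1)·y + (20)·-2 = 0
Row 3: (0)·x + (0)·y + (0)·-2 = 0
Solving gives x = -6, y = -14.
Check: Q·(-6, -14, -2) = (36, 84, 12) = -6·(-6, -14, -2).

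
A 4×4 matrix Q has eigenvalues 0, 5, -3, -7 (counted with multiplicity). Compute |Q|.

0

det(Q) is the product of the eigenvalues: (0) · (5) · (-3) · (-7) = 0.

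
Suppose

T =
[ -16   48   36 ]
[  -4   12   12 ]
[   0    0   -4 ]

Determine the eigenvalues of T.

Set up det(rI - T) = 0.
Expanding along the first row, p(r) = r^3 + 8r^2 + 16r.
Try r = 0: p(0) = 0, so 0 is a root.
Dividing by r leaves r^2 + 8r + 16.
The quadratic factor is (r + 4)^2.
Eigenvalues: -4, -4, 0.

-4, -4, 0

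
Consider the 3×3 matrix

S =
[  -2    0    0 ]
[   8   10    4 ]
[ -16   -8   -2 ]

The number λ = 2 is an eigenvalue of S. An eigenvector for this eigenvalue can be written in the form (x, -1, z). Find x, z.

0, 2

We need (S - 2I)v = 0.
S - 2I = [[-4, 0, 0], [8, 8, 4], [-16, -8, -4]].
Row 1: (-4)·x + (0)·-1 + (0)·z = 0
Row 2: (8)·x + (8)·-1 + (4)·z = 0
Row 3: (-16)·x + (-8)·-1 + (-4)·z = 0
Solving gives x = 0, z = 2.
Check: S·(0, -1, 2) = (0, -2, 4) = 2·(0, -1, 2).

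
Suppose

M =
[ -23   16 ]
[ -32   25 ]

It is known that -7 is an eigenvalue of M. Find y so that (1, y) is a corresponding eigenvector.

We need (M + 7I)v = 0.
M + 7I = [[-16, 16], [-32, 32]].
Row 1: (-16)·1 + (16)·y = 0
Row 2: (-32)·1 + (32)·y = 0
Solving gives y = 1.
Check: M·(1, 1) = (-7, -7) = -7·(1, 1).

1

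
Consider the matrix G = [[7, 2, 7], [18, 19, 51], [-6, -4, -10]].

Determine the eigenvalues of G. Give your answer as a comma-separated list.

Set up det(tI - G) = 0.
Expanding along the first row, p(t) = t^3 - 16t^2 + 83t - 140.
Try t = 7: p(7) = 0, so 7 is a root.
Dividing by (t - 7) leaves t^2 - 9t + 20.
The quadratic factors as (t - 4)·(t - 5).
Eigenvalues: 4, 5, 7.

4, 5, 7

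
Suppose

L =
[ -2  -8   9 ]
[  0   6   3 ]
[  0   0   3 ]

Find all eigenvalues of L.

L is upper triangular, so its eigenvalues are the diagonal entries.
Diagonal: -2, 6, 3.

-2, 3, 6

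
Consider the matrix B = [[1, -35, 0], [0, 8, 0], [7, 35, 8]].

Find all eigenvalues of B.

1, 8, 8

Compute the characteristic polynomial p(s) = det(sI - B).
Expanding the 3×3 determinant: p(s) = s^3 - 17s^2 + 80s - 64.
Rational-root test: s = 8 gives p(8) = 0.
Factor out (s - 8): p(s) = (s - 8)·(s^2 - 9s + 8).
The quadratic factors as (s - 1)·(s - 8).
Eigenvalues: 1, 8, 8.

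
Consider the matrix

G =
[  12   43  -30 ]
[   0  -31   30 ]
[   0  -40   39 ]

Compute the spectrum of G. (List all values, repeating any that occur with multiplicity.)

-1, 9, 12

The characteristic polynomial is p(μ) = det(μI - G).
Expanding the 3×3 determinant: p(μ) = μ^3 - 20μ^2 + 87μ + 108.
Try μ = -1: p(-1) = 0, so -1 is a root.
Dividing by (μ + 1) leaves μ^2 - 21μ + 108.
The quadratic factors as (μ - 9)·(μ - 12).
Eigenvalues: -1, 9, 12.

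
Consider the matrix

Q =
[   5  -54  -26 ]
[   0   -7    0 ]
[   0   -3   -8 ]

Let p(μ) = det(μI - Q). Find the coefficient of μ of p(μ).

-19

p(μ) = μ^3 + 10μ^2 - 19μ - 280.
The coefficient of μ is -19.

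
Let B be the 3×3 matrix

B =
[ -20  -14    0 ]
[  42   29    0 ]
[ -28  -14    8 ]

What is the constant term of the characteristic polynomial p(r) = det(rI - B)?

-64

p(0) = det(0·I − B) = det(−B) = (−1)^3·det(B).
det(B) = 64, so p(0) = -64.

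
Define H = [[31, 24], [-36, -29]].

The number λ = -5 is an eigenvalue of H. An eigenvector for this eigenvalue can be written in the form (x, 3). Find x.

-2

We need (H + 5I)v = 0.
H + 5I = [[36, 24], [-36, -24]].
Row 1: (36)·x + (24)·3 = 0
Row 2: (-36)·x + (-24)·3 = 0
Solving gives x = -2.
Check: H·(-2, 3) = (10, -15) = -5·(-2, 3).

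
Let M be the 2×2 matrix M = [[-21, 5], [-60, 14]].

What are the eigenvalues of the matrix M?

det(M - λI) = (-21 - λ)(14 - λ) - (5)·(-60) = λ^2 + 7λ + 6.
This factors as (λ + 6)·(λ + 1) = 0.
Eigenvalues: -6, -1.

-6, -1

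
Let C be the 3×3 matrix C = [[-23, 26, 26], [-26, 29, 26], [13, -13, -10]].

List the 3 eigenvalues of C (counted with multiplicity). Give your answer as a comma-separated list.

-10, 3, 3

Compute the characteristic polynomial p(s) = det(sI - C).
Expanding along the first row, p(s) = s^3 + 4s^2 - 51s + 90.
Try s = 3: p(3) = 0, so 3 is a root.
Factor out (s - 3): p(s) = (s - 3)·(s^2 + 7s - 30).
The quadratic factors as (s + 10)·(s - 3).
Eigenvalues: -10, 3, 3.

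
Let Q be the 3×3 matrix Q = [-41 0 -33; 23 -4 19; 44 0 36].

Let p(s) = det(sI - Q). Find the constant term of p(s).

-96

p(s) = s^3 + 9s^2 - 4s - 96.
The constant term is -96.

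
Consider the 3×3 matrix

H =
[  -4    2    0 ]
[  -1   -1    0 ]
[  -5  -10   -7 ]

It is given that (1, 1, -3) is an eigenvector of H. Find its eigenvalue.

-2

Compute Hv: H·(1, 1, -3) = (-2, -2, 6).
Since Hv = λv, compare component 1: -2 = λ·1, so λ = -2.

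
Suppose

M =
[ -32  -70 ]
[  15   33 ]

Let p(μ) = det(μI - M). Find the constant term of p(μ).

-6

p(μ) = μ^2 - μ - 6.
The constant term is -6.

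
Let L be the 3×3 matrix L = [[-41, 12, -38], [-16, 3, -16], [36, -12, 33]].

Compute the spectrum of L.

-5, -3, 3

Set up det(sI - L) = 0.
Expanding along the first row, p(s) = s^3 + 5s^2 - 9s - 45.
Rational-root test: s = 3 gives p(3) = 0.
Dividing by (s - 3) leaves s^2 + 8s + 15.
The quadratic factors as (s + 5)·(s + 3).
Eigenvalues: -5, -3, 3.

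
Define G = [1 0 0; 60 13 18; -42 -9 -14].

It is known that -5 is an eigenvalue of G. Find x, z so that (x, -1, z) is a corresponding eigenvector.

We need (G + 5I)v = 0.
G + 5I = [[6, 0, 0], [60, 18, 18], [-42, -9, -9]].
Row 1: (6)·x + (0)·-1 + (0)·z = 0
Row 2: (60)·x + (18)·-1 + (18)·z = 0
Row 3: (-42)·x + (-9)·-1 + (-9)·z = 0
Solving gives x = 0, z = 1.
Check: G·(0, -1, 1) = (0, 5, -5) = -5·(0, -1, 1).

0, 1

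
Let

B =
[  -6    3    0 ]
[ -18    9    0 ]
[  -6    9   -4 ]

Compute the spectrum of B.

-4, 0, 3

The characteristic polynomial is p(λ) = det(λI - B).
Expanding along the first row, p(λ) = λ^3 + λ^2 - 12λ.
Rational-root test: λ = 0 gives p(0) = 0.
Factor out λ: p(λ) = λ·(λ^2 + λ - 12).
The quadratic factors as (λ + 4)·(λ - 3).
Eigenvalues: -4, 0, 3.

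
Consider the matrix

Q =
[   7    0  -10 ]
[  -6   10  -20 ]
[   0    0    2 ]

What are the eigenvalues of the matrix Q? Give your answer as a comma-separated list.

2, 7, 10

Compute the characteristic polynomial p(μ) = det(μI - Q).
Expanding along the first row, p(μ) = μ^3 - 19μ^2 + 104μ - 140.
Since p(7) = 0, μ = 7 is a root.
Factor out (μ - 7): p(μ) = (μ - 7)·(μ^2 - 12μ + 20).
The quadratic factors as (μ - 2)·(μ - 10).
Eigenvalues: 2, 7, 10.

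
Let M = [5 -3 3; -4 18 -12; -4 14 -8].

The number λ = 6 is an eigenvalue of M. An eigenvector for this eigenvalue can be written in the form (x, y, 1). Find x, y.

We need (M - 6I)v = 0.
M - 6I = [[-1, -3, 3], [-4, 12, -12], [-4, 14, -14]].
Row 1: (-1)·x + (-3)·y + (3)·1 = 0
Row 2: (-4)·x + (12)·y + (-12)·1 = 0
Row 3: (-4)·x + (14)·y + (-14)·1 = 0
Solving gives x = 0, y = 1.
Check: M·(0, 1, 1) = (0, 6, 6) = 6·(0, 1, 1).

0, 1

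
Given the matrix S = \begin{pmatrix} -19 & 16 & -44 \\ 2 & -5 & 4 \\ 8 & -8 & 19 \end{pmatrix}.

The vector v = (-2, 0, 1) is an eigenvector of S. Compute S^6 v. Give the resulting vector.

First find the eigenvalue: Sv = (-6, 0, 3) = 3·(-2, 0, 1), so λ = 3.
Then S^6 v = λ^6·v = 3^6·(-2, 0, 1) = 729·(-2, 0, 1) = (-1458, 0, 729).

(-1458, 0, 729)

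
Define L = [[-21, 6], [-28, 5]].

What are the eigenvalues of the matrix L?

-9, -7

det(L - μI) = (-21 - μ)(5 - μ) - (6)·(-28) = μ^2 + 16μ + 63.
This factors as (μ + 9)·(μ + 7) = 0.
Eigenvalues: -9, -7.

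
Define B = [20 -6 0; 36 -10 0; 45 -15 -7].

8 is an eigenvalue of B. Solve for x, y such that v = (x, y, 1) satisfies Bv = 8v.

We need (B - 8I)v = 0.
B - 8I = [[12, -6, 0], [36, -18, 0], [45, -15, -15]].
Row 1: (12)·x + (-6)·y + (0)·1 = 0
Row 2: (36)·x + (-18)·y + (0)·1 = 0
Row 3: (45)·x + (-15)·y + (-15)·1 = 0
Solving gives x = 1, y = 2.
Check: B·(1, 2, 1) = (8, 16, 8) = 8·(1, 2, 1).

1, 2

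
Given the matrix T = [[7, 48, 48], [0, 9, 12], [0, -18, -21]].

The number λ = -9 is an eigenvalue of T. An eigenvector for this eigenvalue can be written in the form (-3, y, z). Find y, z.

We need (T + 9I)v = 0.
T + 9I = [[16, 48, 48], [0, 18, 12], [0, -18, -12]].
Row 1: (16)·-3 + (48)·y + (48)·z = 0
Row 2: (0)·-3 + (18)·y + (12)·z = 0
Row 3: (0)·-3 + (-18)·y + (-12)·z = 0
Solving gives y = -2, z = 3.
Check: T·(-3, -2, 3) = (27, 18, -27) = -9·(-3, -2, 3).

-2, 3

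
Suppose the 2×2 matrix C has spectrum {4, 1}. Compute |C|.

det(C) is the product of the eigenvalues: (4) · (1) = 4.

4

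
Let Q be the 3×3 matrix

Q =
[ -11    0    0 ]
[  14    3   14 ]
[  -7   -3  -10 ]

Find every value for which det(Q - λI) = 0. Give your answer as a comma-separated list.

The characteristic polynomial is p(μ) = det(μI - Q).
Expanding the 3×3 determinant: p(μ) = μ^3 + 18μ^2 + 89μ + 132.
Since p(-3) = 0, μ = -3 is a root.
Dividing by (μ + 3) leaves μ^2 + 15μ + 44.
The quadratic factors as (μ + 11)·(μ + 4).
Eigenvalues: -11, -4, -3.

-11, -4, -3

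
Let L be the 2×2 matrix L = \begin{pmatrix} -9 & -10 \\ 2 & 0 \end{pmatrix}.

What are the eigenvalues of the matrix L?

-5, -4

det(L - μI) = (-9 - μ)(0 - μ) - (-10)·(2) = μ^2 + 9μ + 20.
This factors as (μ + 5)·(μ + 4) = 0.
Eigenvalues: -5, -4.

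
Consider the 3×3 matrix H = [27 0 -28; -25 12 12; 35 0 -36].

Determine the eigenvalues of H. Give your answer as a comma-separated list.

-8, -1, 12

The characteristic polynomial is p(lambda) = det(lambda·I - H).
Expanding the 3×3 determinant: p(lambda) = lambda^3 - 3·lambda^2 - 100·lambda - 96.
Try lambda = -8: p(-8) = 0, so -8 is a root.
Dividing by (lambda + 8) leaves lambda^2 - 11·lambda - 12.
The quadratic factors as (lambda + 1)·(lambda - 12).
Eigenvalues: -8, -1, 12.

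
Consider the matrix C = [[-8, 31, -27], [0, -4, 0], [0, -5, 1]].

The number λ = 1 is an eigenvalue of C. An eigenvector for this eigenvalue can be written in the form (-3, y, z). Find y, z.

We need (C - 1I)v = 0.
C - 1I = [[-9, 31, -27], [0, -5, 0], [0, -5, 0]].
Row 1: (-9)·-3 + (31)·y + (-27)·z = 0
Row 2: (0)·-3 + (-5)·y + (0)·z = 0
Row 3: (0)·-3 + (-5)·y + (0)·z = 0
Solving gives y = 0, z = 1.
Check: C·(-3, 0, 1) = (-3, 0, 1) = 1·(-3, 0, 1).

0, 1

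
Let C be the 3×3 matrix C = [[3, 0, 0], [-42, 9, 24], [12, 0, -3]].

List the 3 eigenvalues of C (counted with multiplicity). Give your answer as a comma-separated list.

-3, 3, 9

Set up det(μI - C) = 0.
Cofactor expansion gives p(μ) = μ^3 - 9μ^2 - 9μ + 81.
Since p(-3) = 0, μ = -3 is a root.
Dividing by (μ + 3) leaves μ^2 - 12μ + 27.
The quadratic factors as (μ - 3)·(μ - 9).
Eigenvalues: -3, 3, 9.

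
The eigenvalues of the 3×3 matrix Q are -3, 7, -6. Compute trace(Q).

-2

trace(Q) is the sum of the eigenvalues: (-3) + (7) + (-6) = -2.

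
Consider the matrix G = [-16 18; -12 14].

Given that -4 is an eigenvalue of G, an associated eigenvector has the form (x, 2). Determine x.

We need (G + 4I)v = 0.
G + 4I = [[-12, 18], [-12, 18]].
Row 1: (-12)·x + (18)·2 = 0
Row 2: (-12)·x + (18)·2 = 0
Solving gives x = 3.
Check: G·(3, 2) = (-12, -8) = -4·(3, 2).

3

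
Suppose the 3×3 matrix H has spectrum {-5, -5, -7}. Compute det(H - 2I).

-441

If H has eigenvalues -5, -5, -7, then H - 2I has eigenvalues -7, -7, -9.
det(H - 2I) = (-7) · (-7) · (-9) = -441.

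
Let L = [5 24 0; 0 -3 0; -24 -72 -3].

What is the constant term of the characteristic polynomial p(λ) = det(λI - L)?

p(0) = det(0·I − L) = det(−L) = (−1)^3·det(L).
det(L) = 45, so p(0) = -45.

-45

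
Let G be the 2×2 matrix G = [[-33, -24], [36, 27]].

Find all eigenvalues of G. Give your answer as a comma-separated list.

det(G - μI) = (-33 - μ)(27 - μ) - (-24)·(36) = μ^2 + 6μ - 27.
This factors as (μ + 9)·(μ - 3) = 0.
Eigenvalues: -9, 3.

-9, 3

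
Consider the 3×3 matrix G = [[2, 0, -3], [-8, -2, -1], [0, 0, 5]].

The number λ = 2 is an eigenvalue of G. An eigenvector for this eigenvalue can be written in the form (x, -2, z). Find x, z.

1, 0

We need (G - 2I)v = 0.
G - 2I = [[0, 0, -3], [-8, -4, -1], [0, 0, 3]].
Row 1: (0)·x + (0)·-2 + (-3)·z = 0
Row 2: (-8)·x + (-4)·-2 + (-1)·z = 0
Row 3: (0)·x + (0)·-2 + (3)·z = 0
Solving gives x = 1, z = 0.
Check: G·(1, -2, 0) = (2, -4, 0) = 2·(1, -2, 0).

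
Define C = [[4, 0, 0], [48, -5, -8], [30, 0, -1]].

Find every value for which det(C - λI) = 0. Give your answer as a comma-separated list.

Compute the characteristic polynomial p(λ) = det(λI - C).
Expanding along the first row, p(λ) = λ^3 + 2λ^2 - 19λ - 20.
Rational-root test: λ = -5 gives p(-5) = 0.
Dividing by (λ + 5) leaves λ^2 - 3λ - 4.
The quadratic factors as (λ + 1)·(λ - 4).
Eigenvalues: -5, -1, 4.

-5, -1, 4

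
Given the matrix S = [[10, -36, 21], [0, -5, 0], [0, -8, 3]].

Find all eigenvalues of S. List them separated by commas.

-5, 3, 10

Set up det(λI - S) = 0.
Expanding the 3×3 determinant: p(λ) = λ^3 - 8λ^2 - 35λ + 150.
Rational-root test: λ = 3 gives p(3) = 0.
Factor out (λ - 3): p(λ) = (λ - 3)·(λ^2 - 5λ - 50).
The quadratic factors as (λ + 5)·(λ - 10).
Eigenvalues: -5, 3, 10.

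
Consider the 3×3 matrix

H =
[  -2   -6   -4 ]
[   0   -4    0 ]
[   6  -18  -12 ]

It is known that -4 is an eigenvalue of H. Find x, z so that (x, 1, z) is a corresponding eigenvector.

We need (H + 4I)v = 0.
H + 4I = [[2, -6, -4], [0, 0, 0], [6, -18, -8]].
Row 1: (2)·x + (-6)·1 + (-4)·z = 0
Row 2: (0)·x + (0)·1 + (0)·z = 0
Row 3: (6)·x + (-18)·1 + (-8)·z = 0
Solving gives x = 3, z = 0.
Check: H·(3, 1, 0) = (-12, -4, 0) = -4·(3, 1, 0).

3, 0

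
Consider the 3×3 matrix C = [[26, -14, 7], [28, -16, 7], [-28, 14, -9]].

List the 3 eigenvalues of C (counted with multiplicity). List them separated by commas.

Set up det(λI - C) = 0.
Expanding the 3×3 determinant: p(λ) = λ^3 - λ^2 - 16λ - 20.
Rational-root test: λ = -2 gives p(-2) = 0.
Dividing by (λ + 2) leaves λ^2 - 3λ - 10.
The quadratic factors as (λ + 2)·(λ - 5).
Eigenvalues: -2, -2, 5.

-2, -2, 5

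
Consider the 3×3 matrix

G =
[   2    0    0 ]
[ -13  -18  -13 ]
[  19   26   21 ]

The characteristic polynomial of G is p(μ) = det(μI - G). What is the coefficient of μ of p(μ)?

p(μ) = μ^3 - 5μ^2 - 34μ + 80.
The coefficient of μ is -34.

-34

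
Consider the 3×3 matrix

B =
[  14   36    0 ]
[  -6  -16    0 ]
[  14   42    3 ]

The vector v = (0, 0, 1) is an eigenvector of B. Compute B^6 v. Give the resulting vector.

(0, 0, 729)

First find the eigenvalue: Bv = (0, 0, 3) = 3·(0, 0, 1), so λ = 3.
Then B^6 v = λ^6·v = 3^6·(0, 0, 1) = 729·(0, 0, 1) = (0, 0, 729).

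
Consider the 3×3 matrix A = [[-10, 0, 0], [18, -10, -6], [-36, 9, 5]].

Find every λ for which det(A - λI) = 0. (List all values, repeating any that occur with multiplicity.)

-10, -4, -1

The characteristic polynomial is p(lambda) = det(lambda·I - A).
Expanding along the first row, p(lambda) = lambda^3 + 15·lambda^2 + 54·lambda + 40.
Since p(-1) = 0, lambda = -1 is a root.
Dividing by (lambda + 1) leaves lambda^2 + 14·lambda + 40.
The quadratic factors as (lambda + 10)·(lambda + 4).
Eigenvalues: -10, -4, -1.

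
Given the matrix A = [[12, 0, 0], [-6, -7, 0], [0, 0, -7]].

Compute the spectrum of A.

-7, -7, 12

A is lower triangular, so its eigenvalues are the diagonal entries.
Diagonal: 12, -7, -7.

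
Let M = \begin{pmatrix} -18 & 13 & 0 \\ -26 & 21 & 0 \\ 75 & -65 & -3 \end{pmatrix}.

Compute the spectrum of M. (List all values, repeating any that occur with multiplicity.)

Set up det(λI - M) = 0.
Expanding the 3×3 determinant: p(λ) = λ^3 - 49λ - 120.
Since p(8) = 0, λ = 8 is a root.
Dividing by (λ - 8) leaves λ^2 + 8λ + 15.
The quadratic factors as (λ + 5)·(λ + 3).
Eigenvalues: -5, -3, 8.

-5, -3, 8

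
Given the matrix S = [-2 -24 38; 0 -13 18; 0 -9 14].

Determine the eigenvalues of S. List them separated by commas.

Compute the characteristic polynomial p(r) = det(rI - S).
Expanding along the first row, p(r) = r^3 + r^2 - 22r - 40.
Try r = -2: p(-2) = 0, so -2 is a root.
Factor out (r + 2): p(r) = (r + 2)·(r^2 - r - 20).
The quadratic factors as (r + 4)·(r - 5).
Eigenvalues: -4, -2, 5.

-4, -2, 5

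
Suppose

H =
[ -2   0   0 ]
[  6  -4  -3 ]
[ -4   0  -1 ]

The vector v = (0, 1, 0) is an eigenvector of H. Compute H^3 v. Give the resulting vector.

(0, -64, 0)

First find the eigenvalue: Hv = (0, -4, 0) = -4·(0, 1, 0), so λ = -4.
Then H^3 v = λ^3·v = (-4)^3·(0, 1, 0) = -64·(0, 1, 0) = (0, -64, 0).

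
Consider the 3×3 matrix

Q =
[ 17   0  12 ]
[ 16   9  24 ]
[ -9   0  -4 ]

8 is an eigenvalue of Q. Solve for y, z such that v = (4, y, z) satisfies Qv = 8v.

We need (Q - 8I)v = 0.
Q - 8I = [[9, 0, 12], [16, 1, 24], [-9, 0, -12]].
Row 1: (9)·4 + (0)·y + (12)·z = 0
Row 2: (16)·4 + (1)·y + (24)·z = 0
Row 3: (-9)·4 + (0)·y + (-12)·z = 0
Solving gives y = 8, z = -3.
Check: Q·(4, 8, -3) = (32, 64, -24) = 8·(4, 8, -3).

8, -3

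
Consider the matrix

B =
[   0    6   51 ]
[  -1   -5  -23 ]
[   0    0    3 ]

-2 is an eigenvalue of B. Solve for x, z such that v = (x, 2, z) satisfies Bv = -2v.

We need (B + 2I)v = 0.
B + 2I = [[2, 6, 51], [-1, -3, -23], [0, 0, 5]].
Row 1: (2)·x + (6)·2 + (51)·z = 0
Row 2: (-1)·x + (-3)·2 + (-23)·z = 0
Row 3: (0)·x + (0)·2 + (5)·z = 0
Solving gives x = -6, z = 0.
Check: B·(-6, 2, 0) = (12, -4, 0) = -2·(-6, 2, 0).

-6, 0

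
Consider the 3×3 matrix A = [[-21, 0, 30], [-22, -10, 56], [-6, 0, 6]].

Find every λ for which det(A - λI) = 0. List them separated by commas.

Set up det(tI - A) = 0.
Expanding along the first row, p(t) = t^3 + 25t^2 + 204t + 540.
Try t = -9: p(-9) = 0, so -9 is a root.
Factor out (t + 9): p(t) = (t + 9)·(t^2 + 16t + 60).
The quadratic factors as (t + 10)·(t + 6).
Eigenvalues: -10, -9, -6.

-10, -9, -6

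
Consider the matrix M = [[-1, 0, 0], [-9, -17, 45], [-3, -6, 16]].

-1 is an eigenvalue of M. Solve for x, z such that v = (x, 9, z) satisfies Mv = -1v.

-1, 3

We need (M + 1I)v = 0.
M + 1I = [[0, 0, 0], [-9, -16, 45], [-3, -6, 17]].
Row 1: (0)·x + (0)·9 + (0)·z = 0
Row 2: (-9)·x + (-16)·9 + (45)·z = 0
Row 3: (-3)·x + (-6)·9 + (17)·z = 0
Solving gives x = -1, z = 3.
Check: M·(-1, 9, 3) = (1, -9, -3) = -1·(-1, 9, 3).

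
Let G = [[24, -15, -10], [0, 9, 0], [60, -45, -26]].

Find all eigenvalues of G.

Compute the characteristic polynomial p(μ) = det(μI - G).
Expanding the 3×3 determinant: p(μ) = μ^3 - 7μ^2 - 42μ + 216.
Try μ = 4: p(4) = 0, so 4 is a root.
Factor out (μ - 4): p(μ) = (μ - 4)·(μ^2 - 3μ - 54).
The quadratic factors as (μ + 6)·(μ - 9).
Eigenvalues: -6, 4, 9.

-6, 4, 9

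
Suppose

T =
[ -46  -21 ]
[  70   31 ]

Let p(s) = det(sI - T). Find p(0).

44

p(0) = det(0·I − T) = det(−T) = (−1)^2·det(T).
det(T) = 44, so p(0) = 44.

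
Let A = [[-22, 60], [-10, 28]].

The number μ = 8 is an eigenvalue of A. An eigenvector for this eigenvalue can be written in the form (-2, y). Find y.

We need (A - 8I)v = 0.
A - 8I = [[-30, 60], [-10, 20]].
Row 1: (-30)·-2 + (60)·y = 0
Row 2: (-10)·-2 + (20)·y = 0
Solving gives y = -1.
Check: A·(-2, -1) = (-16, -8) = 8·(-2, -1).

-1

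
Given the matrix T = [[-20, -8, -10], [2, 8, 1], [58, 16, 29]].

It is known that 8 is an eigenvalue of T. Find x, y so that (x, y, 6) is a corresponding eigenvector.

We need (T - 8I)v = 0.
T - 8I = [[-28, -8, -10], [2, 0, 1], [58, 16, 21]].
Row 1: (-28)·x + (-8)·y + (-10)·6 = 0
Row 2: (2)·x + (0)·y + (1)·6 = 0
Row 3: (58)·x + (16)·y + (21)·6 = 0
Solving gives x = -3, y = 3.
Check: T·(-3, 3, 6) = (-24, 24, 48) = 8·(-3, 3, 6).

-3, 3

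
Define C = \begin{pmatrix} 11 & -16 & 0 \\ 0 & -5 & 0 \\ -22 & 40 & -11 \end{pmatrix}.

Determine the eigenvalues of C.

Compute the characteristic polynomial p(t) = det(tI - C).
Expanding along the first row, p(t) = t^3 + 5t^2 - 121t - 605.
Rational-root test: t = -5 gives p(-5) = 0.
Factor out (t + 5): p(t) = (t + 5)·(t^2 - 121).
The quadratic factors as (t + 11)·(t - 11).
Eigenvalues: -11, -5, 11.

-11, -5, 11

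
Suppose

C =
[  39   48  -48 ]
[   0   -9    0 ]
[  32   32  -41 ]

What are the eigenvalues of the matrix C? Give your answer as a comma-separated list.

The characteristic polynomial is p(μ) = det(μI - C).
Expanding along the first row, p(μ) = μ^3 + 11μ^2 - 45μ - 567.
Since p(7) = 0, μ = 7 is a root.
Factor out (μ - 7): p(μ) = (μ - 7)·(μ^2 + 18μ + 81).
The quadratic factor is (μ + 9)^2.
Eigenvalues: -9, -9, 7.

-9, -9, 7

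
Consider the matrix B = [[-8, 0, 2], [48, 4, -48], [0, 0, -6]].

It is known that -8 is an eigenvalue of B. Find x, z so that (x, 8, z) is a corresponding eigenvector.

We need (B + 8I)v = 0.
B + 8I = [[0, 0, 2], [48, 12, -48], [0, 0, 2]].
Row 1: (0)·x + (0)·8 + (2)·z = 0
Row 2: (48)·x + (12)·8 + (-48)·z = 0
Row 3: (0)·x + (0)·8 + (2)·z = 0
Solving gives x = -2, z = 0.
Check: B·(-2, 8, 0) = (16, -64, 0) = -8·(-2, 8, 0).

-2, 0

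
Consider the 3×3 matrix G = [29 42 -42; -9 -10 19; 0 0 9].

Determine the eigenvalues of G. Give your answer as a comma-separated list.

8, 9, 11

Compute the characteristic polynomial p(λ) = det(λI - G).
Expanding along the first row, p(λ) = λ^3 - 28λ^2 + 259λ - 792.
Since p(9) = 0, λ = 9 is a root.
Dividing by (λ - 9) leaves λ^2 - 19λ + 88.
The quadratic factors as (λ - 8)·(λ - 11).
Eigenvalues: 8, 9, 11.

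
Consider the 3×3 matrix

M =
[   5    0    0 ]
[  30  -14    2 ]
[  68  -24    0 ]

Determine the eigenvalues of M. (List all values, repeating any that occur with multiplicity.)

Compute the characteristic polynomial p(s) = det(sI - M).
Expanding along the first row, p(s) = s^3 + 9s^2 - 22s - 240.
Since p(5) = 0, s = 5 is a root.
Dividing by (s - 5) leaves s^2 + 14s + 48.
The quadratic factors as (s + 8)·(s + 6).
Eigenvalues: -8, -6, 5.

-8, -6, 5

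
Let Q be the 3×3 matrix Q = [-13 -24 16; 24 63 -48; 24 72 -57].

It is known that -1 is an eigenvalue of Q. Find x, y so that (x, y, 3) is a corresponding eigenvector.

We need (Q + 1I)v = 0.
Q + 1I = [[-12, -24, 16], [24, 64, -48], [24, 72, -56]].
Row 1: (-12)·x + (-24)·y + (16)·3 = 0
Row 2: (24)·x + (64)·y + (-48)·3 = 0
Row 3: (24)·x + (72)·y + (-56)·3 = 0
Solving gives x = -2, y = 3.
Check: Q·(-2, 3, 3) = (2, -3, -3) = -1·(-2, 3, 3).

-2, 3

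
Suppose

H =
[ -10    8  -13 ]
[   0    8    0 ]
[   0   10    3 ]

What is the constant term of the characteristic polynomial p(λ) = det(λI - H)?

240

p(0) = det(0·I − H) = det(−H) = (−1)^3·det(H).
det(H) = -240, so p(0) = 240.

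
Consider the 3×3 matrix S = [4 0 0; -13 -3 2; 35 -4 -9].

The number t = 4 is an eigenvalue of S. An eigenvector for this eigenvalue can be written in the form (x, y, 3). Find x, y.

We need (S - 4I)v = 0.
S - 4I = [[0, 0, 0], [-13, -7, 2], [35, -4, -13]].
Row 1: (0)·x + (0)·y + (0)·3 = 0
Row 2: (-13)·x + (-7)·y + (2)·3 = 0
Row 3: (35)·x + (-4)·y + (-13)·3 = 0
Solving gives x = 1, y = -1.
Check: S·(1, -1, 3) = (4, -4, 12) = 4·(1, -1, 3).

1, -1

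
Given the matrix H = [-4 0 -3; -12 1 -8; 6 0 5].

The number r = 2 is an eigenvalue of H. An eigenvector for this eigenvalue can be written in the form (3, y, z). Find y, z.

12, -6

We need (H - 2I)v = 0.
H - 2I = [[-6, 0, -3], [-12, -1, -8], [6, 0, 3]].
Row 1: (-6)·3 + (0)·y + (-3)·z = 0
Row 2: (-12)·3 + (-1)·y + (-8)·z = 0
Row 3: (6)·3 + (0)·y + (3)·z = 0
Solving gives y = 12, z = -6.
Check: H·(3, 12, -6) = (6, 24, -12) = 2·(3, 12, -6).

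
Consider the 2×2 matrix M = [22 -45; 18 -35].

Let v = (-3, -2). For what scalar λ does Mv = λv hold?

Compute Mv: M·(-3, -2) = (24, 16).
Since Mv = λv, compare component 1: 24 = λ·-3, so λ = -8.

-8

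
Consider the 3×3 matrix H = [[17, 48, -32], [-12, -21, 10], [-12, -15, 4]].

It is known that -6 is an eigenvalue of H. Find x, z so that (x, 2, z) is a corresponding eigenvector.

0, 3

We need (H + 6I)v = 0.
H + 6I = [[23, 48, -32], [-12, -15, 10], [-12, -15, 10]].
Row 1: (23)·x + (48)·2 + (-32)·z = 0
Row 2: (-12)·x + (-15)·2 + (10)·z = 0
Row 3: (-12)·x + (-15)·2 + (10)·z = 0
Solving gives x = 0, z = 3.
Check: H·(0, 2, 3) = (0, -12, -18) = -6·(0, 2, 3).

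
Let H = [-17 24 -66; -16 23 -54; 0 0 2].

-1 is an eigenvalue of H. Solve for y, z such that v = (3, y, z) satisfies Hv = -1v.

We need (H + 1I)v = 0.
H + 1I = [[-16, 24, -66], [-16, 24, -54], [0, 0, 3]].
Row 1: (-16)·3 + (24)·y + (-66)·z = 0
Row 2: (-16)·3 + (24)·y + (-54)·z = 0
Row 3: (0)·3 + (0)·y + (3)·z = 0
Solving gives y = 2, z = 0.
Check: H·(3, 2, 0) = (-3, -2, 0) = -1·(3, 2, 0).

2, 0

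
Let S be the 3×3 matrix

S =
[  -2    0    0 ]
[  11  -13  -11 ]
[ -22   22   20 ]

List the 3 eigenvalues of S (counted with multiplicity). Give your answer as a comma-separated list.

-2, -2, 9

Compute the characteristic polynomial p(lambda) = det(lambda·I - S).
Expanding the 3×3 determinant: p(lambda) = lambda^3 - 5·lambda^2 - 32·lambda - 36.
Since p(-2) = 0, lambda = -2 is a root.
Dividing by (lambda + 2) leaves lambda^2 - 7·lambda - 18.
The quadratic factors as (lambda + 2)·(lambda - 9).
Eigenvalues: -2, -2, 9.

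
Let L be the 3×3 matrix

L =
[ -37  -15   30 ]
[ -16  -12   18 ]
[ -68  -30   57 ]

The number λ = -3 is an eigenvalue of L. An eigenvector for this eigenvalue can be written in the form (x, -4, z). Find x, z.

0, -2

We need (L + 3I)v = 0.
L + 3I = [[-34, -15, 30], [-16, -9, 18], [-68, -30, 60]].
Row 1: (-34)·x + (-15)·-4 + (30)·z = 0
Row 2: (-16)·x + (-9)·-4 + (18)·z = 0
Row 3: (-68)·x + (-30)·-4 + (60)·z = 0
Solving gives x = 0, z = -2.
Check: L·(0, -4, -2) = (0, 12, 6) = -3·(0, -4, -2).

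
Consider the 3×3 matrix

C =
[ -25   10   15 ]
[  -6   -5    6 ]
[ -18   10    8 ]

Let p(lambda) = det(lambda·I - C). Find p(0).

350

p(0) = det(0·I − C) = det(−C) = (−1)^3·det(C).
det(C) = -350, so p(0) = 350.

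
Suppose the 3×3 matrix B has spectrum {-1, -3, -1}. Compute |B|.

-3

det(B) is the product of the eigenvalues: (-1) · (-3) · (-1) = -3.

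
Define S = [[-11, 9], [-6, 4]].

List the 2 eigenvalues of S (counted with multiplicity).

-5, -2

det(S - tI) = (-11 - t)(4 - t) - (9)·(-6) = t^2 + 7t + 10.
This factors as (t + 5)·(t + 2) = 0.
Eigenvalues: -5, -2.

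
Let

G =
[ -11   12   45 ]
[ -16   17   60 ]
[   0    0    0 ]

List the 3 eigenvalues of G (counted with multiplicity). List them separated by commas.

Compute the characteristic polynomial p(λ) = det(λI - G).
Expanding along the first row, p(λ) = λ^3 - 6λ^2 + 5λ.
Rational-root test: λ = 0 gives p(0) = 0.
Dividing by λ leaves λ^2 - 6λ + 5.
The quadratic factors as (λ - 1)·(λ - 5).
Eigenvalues: 0, 1, 5.

0, 1, 5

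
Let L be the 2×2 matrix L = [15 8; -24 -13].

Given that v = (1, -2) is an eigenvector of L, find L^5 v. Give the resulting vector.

(-1, 2)

First find the eigenvalue: Lv = (-1, 2) = -1·(1, -2), so λ = -1.
Then L^5 v = λ^5·v = (-1)^5·(1, -2) = -1·(1, -2) = (-1, 2).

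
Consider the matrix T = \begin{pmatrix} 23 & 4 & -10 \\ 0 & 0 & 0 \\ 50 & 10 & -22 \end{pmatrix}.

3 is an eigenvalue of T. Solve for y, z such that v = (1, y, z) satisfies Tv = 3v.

We need (T - 3I)v = 0.
T - 3I = [[20, 4, -10], [0, -3, 0], [50, 10, -25]].
Row 1: (20)·1 + (4)·y + (-10)·z = 0
Row 2: (0)·1 + (-3)·y + (0)·z = 0
Row 3: (50)·1 + (10)·y + (-25)·z = 0
Solving gives y = 0, z = 2.
Check: T·(1, 0, 2) = (3, 0, 6) = 3·(1, 0, 2).

0, 2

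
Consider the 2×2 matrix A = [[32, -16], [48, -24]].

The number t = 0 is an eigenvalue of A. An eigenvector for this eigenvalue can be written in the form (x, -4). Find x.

-2

We need (A)v = 0.
A = [[32, -16], [48, -24]].
Row 1: (32)·x + (-16)·-4 = 0
Row 2: (48)·x + (-24)·-4 = 0
Solving gives x = -2.
Check: A·(-2, -4) = (0, 0) = 0·(-2, -4).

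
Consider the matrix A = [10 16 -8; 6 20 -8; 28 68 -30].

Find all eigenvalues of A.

The characteristic polynomial is p(λ) = det(λI - A).
Cofactor expansion gives p(λ) = λ^3 - 28λ + 48.
Since p(4) = 0, λ = 4 is a root.
Dividing by (λ - 4) leaves λ^2 + 4λ - 12.
The quadratic factors as (λ + 6)·(λ - 2).
Eigenvalues: -6, 2, 4.

-6, 2, 4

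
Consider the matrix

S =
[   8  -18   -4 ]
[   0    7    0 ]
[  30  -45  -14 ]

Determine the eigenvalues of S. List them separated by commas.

-4, -2, 7

Compute the characteristic polynomial p(s) = det(sI - S).
Expanding the 3×3 determinant: p(s) = s^3 - s^2 - 34s - 56.
Rational-root test: s = -2 gives p(-2) = 0.
Factor out (s + 2): p(s) = (s + 2)·(s^2 - 3s - 28).
The quadratic factors as (s + 4)·(s - 7).
Eigenvalues: -4, -2, 7.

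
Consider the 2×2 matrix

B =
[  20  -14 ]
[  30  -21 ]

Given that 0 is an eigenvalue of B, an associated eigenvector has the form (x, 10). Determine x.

7

We need (B)v = 0.
B = [[20, -14], [30, -21]].
Row 1: (20)·x + (-14)·10 = 0
Row 2: (30)·x + (-21)·10 = 0
Solving gives x = 7.
Check: B·(7, 10) = (0, 0) = 0·(7, 10).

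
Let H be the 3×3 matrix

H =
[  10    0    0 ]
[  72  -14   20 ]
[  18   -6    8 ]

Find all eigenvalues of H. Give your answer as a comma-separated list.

Set up det(μI - H) = 0.
Expanding along the first row, p(μ) = μ^3 - 4μ^2 - 52μ - 80.
Try μ = -2: p(-2) = 0, so -2 is a root.
Factor out (μ + 2): p(μ) = (μ + 2)·(μ^2 - 6μ - 40).
The quadratic factors as (μ + 4)·(μ - 10).
Eigenvalues: -4, -2, 10.

-4, -2, 10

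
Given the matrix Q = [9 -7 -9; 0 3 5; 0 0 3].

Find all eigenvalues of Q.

3, 3, 9

Q is upper triangular, so its eigenvalues are the diagonal entries.
Diagonal: 9, 3, 3.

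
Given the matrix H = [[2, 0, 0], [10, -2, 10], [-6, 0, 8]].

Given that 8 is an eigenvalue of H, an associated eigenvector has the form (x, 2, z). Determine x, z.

0, 2

We need (H - 8I)v = 0.
H - 8I = [[-6, 0, 0], [10, -10, 10], [-6, 0, 0]].
Row 1: (-6)·x + (0)·2 + (0)·z = 0
Row 2: (10)·x + (-10)·2 + (10)·z = 0
Row 3: (-6)·x + (0)·2 + (0)·z = 0
Solving gives x = 0, z = 2.
Check: H·(0, 2, 2) = (0, 16, 16) = 8·(0, 2, 2).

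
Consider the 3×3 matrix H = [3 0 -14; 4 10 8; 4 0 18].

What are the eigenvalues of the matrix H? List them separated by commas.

10, 10, 11

Set up det(lambda·I - H) = 0.
Expanding the 3×3 determinant: p(lambda) = lambda^3 - 31·lambda^2 + 320·lambda - 1100.
Rational-root test: lambda = 11 gives p(11) = 0.
Dividing by (lambda - 11) leaves lambda^2 - 20·lambda + 100.
The quadratic factor is (lambda - 10)^2.
Eigenvalues: 10, 10, 11.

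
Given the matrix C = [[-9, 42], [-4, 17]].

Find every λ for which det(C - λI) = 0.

det(C - λI) = (-9 - λ)(17 - λ) - (42)·(-4) = λ^2 - 8λ + 15.
This factors as (λ - 3)·(λ - 5) = 0.
Eigenvalues: 3, 5.

3, 5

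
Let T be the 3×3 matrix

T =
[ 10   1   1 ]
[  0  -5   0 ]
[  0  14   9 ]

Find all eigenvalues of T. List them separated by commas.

-5, 9, 10

The characteristic polynomial is p(t) = det(tI - T).
Cofactor expansion gives p(t) = t^3 - 14t^2 - 5t + 450.
Try t = 9: p(9) = 0, so 9 is a root.
Factor out (t - 9): p(t) = (t - 9)·(t^2 - 5t - 50).
The quadratic factors as (t + 5)·(t - 10).
Eigenvalues: -5, 9, 10.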